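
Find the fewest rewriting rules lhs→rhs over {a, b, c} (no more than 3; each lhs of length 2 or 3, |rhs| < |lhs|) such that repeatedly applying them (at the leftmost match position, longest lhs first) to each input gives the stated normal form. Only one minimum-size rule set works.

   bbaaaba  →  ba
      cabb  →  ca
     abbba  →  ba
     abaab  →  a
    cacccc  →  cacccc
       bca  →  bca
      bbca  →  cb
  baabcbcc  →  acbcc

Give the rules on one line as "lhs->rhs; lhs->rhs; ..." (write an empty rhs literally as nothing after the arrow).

ab->b; aca->cb; bb->a

  | bbaaaba => aaaaba => aaaba => aaba => aba => ba
  | cabb => cbb => ca
  | abbba => bbba => aba => ba
  | abaab => baab => bab => bb => a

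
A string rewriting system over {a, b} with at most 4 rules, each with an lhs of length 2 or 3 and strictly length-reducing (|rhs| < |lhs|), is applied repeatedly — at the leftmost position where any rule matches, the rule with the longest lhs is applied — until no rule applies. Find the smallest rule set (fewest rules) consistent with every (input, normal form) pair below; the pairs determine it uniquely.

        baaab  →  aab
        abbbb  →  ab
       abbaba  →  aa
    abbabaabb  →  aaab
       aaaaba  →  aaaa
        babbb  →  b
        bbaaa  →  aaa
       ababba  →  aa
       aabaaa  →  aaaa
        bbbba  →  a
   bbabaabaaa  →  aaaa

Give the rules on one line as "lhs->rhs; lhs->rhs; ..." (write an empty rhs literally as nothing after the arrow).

ba->; bb->b; bba->a

  | baaab => aab
  | abbbb => abbb => abb => ab
  | abbaba => aaba => aa
  | abbabaabb => aabaabb => aaabb => aaab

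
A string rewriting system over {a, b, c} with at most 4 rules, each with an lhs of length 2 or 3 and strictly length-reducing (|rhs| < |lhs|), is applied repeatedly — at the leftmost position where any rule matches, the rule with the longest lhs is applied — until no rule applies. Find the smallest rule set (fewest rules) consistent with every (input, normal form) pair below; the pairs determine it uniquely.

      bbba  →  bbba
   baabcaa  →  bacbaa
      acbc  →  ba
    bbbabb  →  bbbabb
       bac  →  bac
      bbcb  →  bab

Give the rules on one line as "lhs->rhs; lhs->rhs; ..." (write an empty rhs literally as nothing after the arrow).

abc->cb; aca->ba; bc->a

  | bbba
  | baabcaa => bacbaa
  | acbc => aca => ba
  | bbbabb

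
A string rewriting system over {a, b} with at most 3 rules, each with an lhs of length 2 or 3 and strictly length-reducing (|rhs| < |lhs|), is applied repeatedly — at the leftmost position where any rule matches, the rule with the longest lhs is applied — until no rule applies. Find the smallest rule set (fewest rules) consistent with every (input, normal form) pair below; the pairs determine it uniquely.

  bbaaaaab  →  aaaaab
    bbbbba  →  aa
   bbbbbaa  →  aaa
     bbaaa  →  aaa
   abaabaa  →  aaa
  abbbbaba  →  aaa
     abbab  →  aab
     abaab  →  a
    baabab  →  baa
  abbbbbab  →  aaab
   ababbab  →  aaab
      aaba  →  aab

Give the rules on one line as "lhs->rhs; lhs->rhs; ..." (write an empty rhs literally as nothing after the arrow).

  | bbaaaaab => aaaaab
  | bbbbba => abba => aa
  | bbbbbaa => abbaa => aaa
  | bbaaa => aaa

aba->ab; bb->; bbb->a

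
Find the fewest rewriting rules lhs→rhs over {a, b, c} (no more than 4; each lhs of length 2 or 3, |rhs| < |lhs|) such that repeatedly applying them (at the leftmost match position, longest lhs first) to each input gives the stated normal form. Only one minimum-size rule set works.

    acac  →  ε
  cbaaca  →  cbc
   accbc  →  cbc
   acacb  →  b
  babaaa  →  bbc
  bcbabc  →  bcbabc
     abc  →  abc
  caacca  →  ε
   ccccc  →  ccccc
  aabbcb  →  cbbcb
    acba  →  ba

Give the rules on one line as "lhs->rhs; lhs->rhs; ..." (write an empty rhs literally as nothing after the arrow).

aa->c; aba->b; ac->; ca->

  | acac => ac => ε
  | cbaaca => cbcca => cbc
  | accbc => cbc
  | acacb => acb => b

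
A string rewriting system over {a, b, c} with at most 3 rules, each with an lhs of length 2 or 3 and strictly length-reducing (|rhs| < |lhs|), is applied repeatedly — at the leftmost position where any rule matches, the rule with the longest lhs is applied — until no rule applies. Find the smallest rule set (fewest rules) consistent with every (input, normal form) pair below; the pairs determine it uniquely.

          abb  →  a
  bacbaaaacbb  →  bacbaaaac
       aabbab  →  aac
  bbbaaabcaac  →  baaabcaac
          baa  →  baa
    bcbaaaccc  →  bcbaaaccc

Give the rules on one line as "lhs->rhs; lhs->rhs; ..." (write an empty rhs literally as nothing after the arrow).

bb->; bba->cb

  | abb => a
  | bacbaaaacbb => bacbaaaac
  | aabbab => aacbb => aac
  | bbbaaabcaac => baaabcaac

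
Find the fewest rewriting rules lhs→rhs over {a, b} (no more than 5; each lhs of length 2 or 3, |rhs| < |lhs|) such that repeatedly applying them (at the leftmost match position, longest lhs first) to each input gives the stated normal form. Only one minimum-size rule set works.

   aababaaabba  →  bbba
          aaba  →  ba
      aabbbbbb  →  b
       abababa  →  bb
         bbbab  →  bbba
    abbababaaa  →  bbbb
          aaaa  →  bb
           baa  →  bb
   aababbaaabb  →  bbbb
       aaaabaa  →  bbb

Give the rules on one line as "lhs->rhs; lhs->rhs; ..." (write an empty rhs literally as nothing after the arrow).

  | aababaaabba => aaabaaabba => babaaabba => baaaabba => bbaabba => bbaaba => bbaaa => bbba
  | aaba => aaa => ba
  | aabbbbbb => aabbbbb => aabbbb => aabbb => aabb => aab => aa => b
  | abababa => aababa => aaaba => baba => baa => bb

aa->b; aab->aa; ab->a; abb->ba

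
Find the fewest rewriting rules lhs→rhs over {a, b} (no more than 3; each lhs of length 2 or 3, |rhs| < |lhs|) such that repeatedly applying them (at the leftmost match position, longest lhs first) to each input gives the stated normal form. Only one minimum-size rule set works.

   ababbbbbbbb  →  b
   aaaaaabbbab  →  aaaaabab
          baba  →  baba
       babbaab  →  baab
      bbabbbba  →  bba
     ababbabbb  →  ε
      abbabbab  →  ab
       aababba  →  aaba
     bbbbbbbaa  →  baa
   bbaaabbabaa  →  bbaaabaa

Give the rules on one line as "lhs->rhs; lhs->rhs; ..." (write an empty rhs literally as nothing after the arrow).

abb->; bbb->b

  | ababbbbbbbb => abbbbbbb => bbbbb => bbb => b
  | aaaaaabbbab => aaaaabab
  | baba
  | babbaab => baab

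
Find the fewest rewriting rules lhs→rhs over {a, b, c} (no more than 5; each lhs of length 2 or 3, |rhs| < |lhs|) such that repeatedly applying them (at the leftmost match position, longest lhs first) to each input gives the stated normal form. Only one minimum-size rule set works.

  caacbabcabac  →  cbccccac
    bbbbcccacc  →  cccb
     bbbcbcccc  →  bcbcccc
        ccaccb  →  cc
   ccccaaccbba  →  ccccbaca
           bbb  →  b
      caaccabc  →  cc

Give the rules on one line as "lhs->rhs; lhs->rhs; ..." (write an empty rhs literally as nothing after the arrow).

  | caacbabcabac => cbababcabac => cbcabcabac => cbcccabac => cbccccac
  | bbbbcccacc => bbcccacc => cccacc => cccb
  | bbbcbcccc => bcbcccc
  | ccaccb => ccbb => cc

aac->ba; ab->c; acc->b; bb->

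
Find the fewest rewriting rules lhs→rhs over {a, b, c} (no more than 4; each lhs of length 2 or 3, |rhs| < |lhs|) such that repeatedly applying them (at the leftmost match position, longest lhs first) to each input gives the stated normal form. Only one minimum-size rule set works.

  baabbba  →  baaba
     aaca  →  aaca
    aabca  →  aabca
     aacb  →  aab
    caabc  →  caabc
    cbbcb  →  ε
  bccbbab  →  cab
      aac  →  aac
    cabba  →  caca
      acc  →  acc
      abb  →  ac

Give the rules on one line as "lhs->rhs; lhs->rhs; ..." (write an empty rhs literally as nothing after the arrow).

  | baabbba => baacba => baaba
  | aaca
  | aabca
  | aacb => aab

bb->c; cb->b; ccb->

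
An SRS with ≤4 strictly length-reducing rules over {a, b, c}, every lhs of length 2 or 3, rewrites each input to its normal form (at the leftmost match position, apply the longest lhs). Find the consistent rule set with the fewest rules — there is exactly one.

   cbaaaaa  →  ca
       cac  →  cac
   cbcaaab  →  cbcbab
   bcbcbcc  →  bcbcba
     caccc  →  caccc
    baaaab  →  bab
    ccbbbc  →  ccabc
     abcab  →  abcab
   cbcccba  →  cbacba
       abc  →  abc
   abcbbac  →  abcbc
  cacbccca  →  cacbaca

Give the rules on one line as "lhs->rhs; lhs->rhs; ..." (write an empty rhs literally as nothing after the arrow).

  | cbaaaaa => cbbaaa => caaaa => cbaa => cbb => ca
  | cac
  | cbcaaab => cbcbab
  | bcbcbcc => bcbcba

aa->b; bb->a; bcc->ba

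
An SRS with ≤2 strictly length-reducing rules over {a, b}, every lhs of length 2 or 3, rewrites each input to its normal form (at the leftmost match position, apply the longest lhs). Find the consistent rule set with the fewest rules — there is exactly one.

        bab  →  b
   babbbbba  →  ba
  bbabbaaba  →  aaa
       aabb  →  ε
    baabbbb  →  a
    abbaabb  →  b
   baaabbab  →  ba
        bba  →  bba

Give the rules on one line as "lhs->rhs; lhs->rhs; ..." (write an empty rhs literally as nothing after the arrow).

ab->; bbb->a

  | bab => b
  | babbbbba => bbbbba => abba => ba
  | bbabbaaba => bbbaaba => aaaba => aaa
  | aabb => ab => ε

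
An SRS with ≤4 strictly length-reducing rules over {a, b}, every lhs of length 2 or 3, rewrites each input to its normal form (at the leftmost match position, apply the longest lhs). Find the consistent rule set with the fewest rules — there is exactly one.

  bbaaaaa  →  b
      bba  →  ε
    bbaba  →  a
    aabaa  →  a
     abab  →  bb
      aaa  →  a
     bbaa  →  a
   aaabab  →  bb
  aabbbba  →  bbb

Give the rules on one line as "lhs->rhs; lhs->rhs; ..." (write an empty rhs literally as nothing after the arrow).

aa->b; ba->a; bba->

  | bbaaaaa => aaaa => baa => aa => b
  | bba => ε
  | bbaba => ba => a
  | aabaa => bbaa => a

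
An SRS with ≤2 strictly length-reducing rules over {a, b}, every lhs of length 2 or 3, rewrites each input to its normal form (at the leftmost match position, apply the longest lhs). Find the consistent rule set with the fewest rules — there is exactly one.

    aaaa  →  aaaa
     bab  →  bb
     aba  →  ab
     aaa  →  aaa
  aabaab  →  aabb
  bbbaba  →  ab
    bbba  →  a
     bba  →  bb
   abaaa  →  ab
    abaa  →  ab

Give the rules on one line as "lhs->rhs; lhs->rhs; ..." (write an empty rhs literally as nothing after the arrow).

  | aaaa
  | bab => bb
  | aba => ab
  | aaa

ba->b; bbb->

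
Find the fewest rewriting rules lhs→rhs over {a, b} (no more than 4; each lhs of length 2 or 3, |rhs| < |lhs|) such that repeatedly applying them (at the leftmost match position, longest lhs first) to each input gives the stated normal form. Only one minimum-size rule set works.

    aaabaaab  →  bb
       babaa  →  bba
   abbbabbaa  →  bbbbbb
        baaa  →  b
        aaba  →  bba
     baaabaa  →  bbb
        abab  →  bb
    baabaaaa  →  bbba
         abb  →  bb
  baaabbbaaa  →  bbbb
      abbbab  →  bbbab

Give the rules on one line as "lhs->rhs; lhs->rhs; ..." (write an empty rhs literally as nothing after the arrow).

aa->b; aaa->; aba->b; abb->bb

  | aaabaaab => baaab => bb
  | babaa => bba
  | abbbabbaa => bbbabbaa => bbbbbaa => bbbbbb
  | baaa => b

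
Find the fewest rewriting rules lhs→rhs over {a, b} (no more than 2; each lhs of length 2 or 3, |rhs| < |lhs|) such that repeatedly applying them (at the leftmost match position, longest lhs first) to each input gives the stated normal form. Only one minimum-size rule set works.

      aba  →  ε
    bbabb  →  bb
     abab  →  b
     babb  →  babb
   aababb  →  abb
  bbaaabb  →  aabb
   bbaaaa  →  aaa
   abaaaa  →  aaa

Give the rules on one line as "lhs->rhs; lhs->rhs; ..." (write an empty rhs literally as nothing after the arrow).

aba->; bba->

  | aba => ε
  | bbabb => bb
  | abab => b
  | babb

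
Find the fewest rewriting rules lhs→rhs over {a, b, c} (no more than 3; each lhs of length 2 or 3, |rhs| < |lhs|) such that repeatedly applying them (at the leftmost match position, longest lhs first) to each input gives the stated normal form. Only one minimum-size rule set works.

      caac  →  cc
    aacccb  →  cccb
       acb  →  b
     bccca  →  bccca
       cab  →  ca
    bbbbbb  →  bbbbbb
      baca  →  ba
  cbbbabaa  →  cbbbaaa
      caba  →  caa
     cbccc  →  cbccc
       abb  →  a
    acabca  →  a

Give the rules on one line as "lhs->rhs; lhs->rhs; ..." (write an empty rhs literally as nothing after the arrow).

aac->c; ab->a; ac->

  | caac => cc
  | aacccb => cccb
  | acb => b
  | bccca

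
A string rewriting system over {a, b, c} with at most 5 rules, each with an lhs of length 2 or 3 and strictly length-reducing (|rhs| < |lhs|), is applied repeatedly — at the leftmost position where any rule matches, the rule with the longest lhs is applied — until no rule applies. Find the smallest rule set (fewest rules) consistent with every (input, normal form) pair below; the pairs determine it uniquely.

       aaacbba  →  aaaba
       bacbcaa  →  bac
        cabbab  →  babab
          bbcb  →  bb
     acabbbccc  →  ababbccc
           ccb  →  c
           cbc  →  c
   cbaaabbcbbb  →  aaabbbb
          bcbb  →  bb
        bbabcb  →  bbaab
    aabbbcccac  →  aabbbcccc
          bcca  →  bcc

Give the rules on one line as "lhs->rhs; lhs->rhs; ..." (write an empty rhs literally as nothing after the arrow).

  | aaacbba => aaaba
  | bacbcaa => bacaa => baca => bac
  | cabbab => babab
  | bbcb => bb

abc->aa; ca->c; cab->ba; cb->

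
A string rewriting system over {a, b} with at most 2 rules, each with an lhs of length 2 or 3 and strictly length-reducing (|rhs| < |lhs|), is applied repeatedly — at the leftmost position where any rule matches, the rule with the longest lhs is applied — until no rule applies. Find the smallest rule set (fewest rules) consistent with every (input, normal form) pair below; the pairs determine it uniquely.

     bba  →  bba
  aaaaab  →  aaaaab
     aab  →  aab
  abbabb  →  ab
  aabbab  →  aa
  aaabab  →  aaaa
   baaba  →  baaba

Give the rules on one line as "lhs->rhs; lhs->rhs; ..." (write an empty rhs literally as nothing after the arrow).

  | bba
  | aaaaab
  | aab
  | abbabb => babb => ab

abb->b; bab->a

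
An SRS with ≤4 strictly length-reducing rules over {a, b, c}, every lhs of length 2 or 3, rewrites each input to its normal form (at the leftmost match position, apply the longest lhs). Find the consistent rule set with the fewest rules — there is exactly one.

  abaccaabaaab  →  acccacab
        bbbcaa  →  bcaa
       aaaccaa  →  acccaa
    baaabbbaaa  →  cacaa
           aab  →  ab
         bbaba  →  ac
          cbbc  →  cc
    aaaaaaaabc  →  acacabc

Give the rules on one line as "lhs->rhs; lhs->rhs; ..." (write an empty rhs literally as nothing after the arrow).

aaa->ac; aab->ab; ba->c; bb->

  | abaccaabaaab => acccaabaaab => acccabaaab => acccacaab => acccacab
  | bbbcaa => bcaa
  | aaaccaa => acccaa
  | baaabbbaaa => caabbbaaa => cabbbaaa => cabaaa => cacaa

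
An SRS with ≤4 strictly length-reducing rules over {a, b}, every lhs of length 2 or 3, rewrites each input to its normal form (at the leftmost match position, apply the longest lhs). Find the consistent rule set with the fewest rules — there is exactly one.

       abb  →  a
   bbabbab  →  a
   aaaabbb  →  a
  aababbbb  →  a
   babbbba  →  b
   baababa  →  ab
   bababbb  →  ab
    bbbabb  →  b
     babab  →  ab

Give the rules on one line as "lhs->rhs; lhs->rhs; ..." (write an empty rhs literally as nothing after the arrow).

  | abb => a
  | bbabbab => abbab => aab => aa => a
  | aaaabbb => aaabbb => aabbb => aabb => aab => aa => a
  | aababbbb => aaabbbb => aabbbb => aabbb => aabb => aab => aa => a

aa->a; aab->aa; ba->b; bb->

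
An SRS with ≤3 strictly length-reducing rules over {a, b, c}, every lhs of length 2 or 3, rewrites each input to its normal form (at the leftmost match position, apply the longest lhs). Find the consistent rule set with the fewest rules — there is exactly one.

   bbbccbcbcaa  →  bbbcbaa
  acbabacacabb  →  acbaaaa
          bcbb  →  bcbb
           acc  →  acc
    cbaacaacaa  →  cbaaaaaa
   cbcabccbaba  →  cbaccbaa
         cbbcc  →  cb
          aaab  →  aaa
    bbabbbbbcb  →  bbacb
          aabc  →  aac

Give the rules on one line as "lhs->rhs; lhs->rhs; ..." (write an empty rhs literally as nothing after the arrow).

  | bbbccbcbcaa => bbbcbcaa => bbbcbaa
  | acbabacacabb => acbaacacabb => acbaaacabb => acbaaaabb => acbaaaab => acbaaaa
  | bcbb
  | acc

ab->a; bcc->; ca->a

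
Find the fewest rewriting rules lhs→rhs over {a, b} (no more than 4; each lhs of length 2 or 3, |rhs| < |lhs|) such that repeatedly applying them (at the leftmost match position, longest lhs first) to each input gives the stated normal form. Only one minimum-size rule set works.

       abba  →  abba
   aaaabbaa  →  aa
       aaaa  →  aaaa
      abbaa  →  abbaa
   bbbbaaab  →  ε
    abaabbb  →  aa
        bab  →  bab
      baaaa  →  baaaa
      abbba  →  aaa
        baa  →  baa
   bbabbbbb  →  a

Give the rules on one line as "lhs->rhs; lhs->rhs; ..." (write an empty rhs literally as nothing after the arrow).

aab->; aba->; bbb->a

  | abba
  | aaaabbaa => aabaa => aa
  | aaaa
  | abbaa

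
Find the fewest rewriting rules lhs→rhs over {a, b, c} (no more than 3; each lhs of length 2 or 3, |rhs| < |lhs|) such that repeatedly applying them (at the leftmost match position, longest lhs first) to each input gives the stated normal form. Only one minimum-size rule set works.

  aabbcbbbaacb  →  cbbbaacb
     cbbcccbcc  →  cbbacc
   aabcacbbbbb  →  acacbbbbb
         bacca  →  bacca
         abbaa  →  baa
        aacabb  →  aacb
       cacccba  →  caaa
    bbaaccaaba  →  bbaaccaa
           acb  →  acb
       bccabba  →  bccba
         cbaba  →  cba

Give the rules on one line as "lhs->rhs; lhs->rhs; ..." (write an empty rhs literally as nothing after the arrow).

ab->; ccc->aa

  | aabbcbbbaacb => abcbbbaacb => cbbbaacb
  | cbbcccbcc => cbbaabcc => cbbacc
  | aabcacbbbbb => acacbbbbb
  | bacca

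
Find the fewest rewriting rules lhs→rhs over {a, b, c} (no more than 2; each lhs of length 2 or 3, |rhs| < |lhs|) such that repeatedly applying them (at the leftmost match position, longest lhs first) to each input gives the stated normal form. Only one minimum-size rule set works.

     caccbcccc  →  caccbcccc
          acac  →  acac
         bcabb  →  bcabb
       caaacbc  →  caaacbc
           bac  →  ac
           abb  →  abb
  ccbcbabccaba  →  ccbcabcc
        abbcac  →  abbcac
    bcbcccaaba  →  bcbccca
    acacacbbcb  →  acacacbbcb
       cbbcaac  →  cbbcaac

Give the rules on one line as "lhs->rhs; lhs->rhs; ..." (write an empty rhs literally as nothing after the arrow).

  | caccbcccc
  | acac
  | bcabb
  | caaacbc

aba->; ba->a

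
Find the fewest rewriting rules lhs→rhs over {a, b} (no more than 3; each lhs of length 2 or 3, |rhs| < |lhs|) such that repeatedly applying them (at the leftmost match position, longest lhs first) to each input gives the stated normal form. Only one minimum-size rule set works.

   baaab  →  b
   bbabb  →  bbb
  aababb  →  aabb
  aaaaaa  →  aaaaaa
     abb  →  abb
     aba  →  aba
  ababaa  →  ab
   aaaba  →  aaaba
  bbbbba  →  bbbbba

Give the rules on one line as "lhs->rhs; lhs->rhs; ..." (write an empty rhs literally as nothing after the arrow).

  | baaab => bab => b
  | bbabb => bbb
  | aababb => aabb
  | aaaaaa

baa->b; bab->b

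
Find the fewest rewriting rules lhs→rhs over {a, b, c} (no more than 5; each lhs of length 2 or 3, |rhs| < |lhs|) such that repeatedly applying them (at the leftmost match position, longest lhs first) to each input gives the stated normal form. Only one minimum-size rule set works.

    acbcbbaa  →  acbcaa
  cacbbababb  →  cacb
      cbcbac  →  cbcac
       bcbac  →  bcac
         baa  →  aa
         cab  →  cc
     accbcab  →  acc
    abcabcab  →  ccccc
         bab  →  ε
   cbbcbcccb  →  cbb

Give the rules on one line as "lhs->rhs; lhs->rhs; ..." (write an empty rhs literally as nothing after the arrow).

  | acbcbbaa => acbcbaa => acbcaa
  | cacbbababb => cacbabb => cacb
  | cbcbac => cbcac
  | bcbac => bcac

ab->c; ba->a; bab->; bcc->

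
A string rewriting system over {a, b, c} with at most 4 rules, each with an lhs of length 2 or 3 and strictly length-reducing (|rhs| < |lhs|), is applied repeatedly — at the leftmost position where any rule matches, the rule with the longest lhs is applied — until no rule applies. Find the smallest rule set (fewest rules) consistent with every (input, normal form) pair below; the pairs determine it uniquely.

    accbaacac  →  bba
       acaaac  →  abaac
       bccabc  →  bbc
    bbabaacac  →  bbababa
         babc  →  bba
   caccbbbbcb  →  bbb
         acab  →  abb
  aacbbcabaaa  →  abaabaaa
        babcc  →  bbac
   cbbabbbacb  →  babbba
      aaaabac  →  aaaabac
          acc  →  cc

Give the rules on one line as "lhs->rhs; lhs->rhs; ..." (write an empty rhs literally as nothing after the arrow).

abc->ba; acc->cc; ca->b; cb->

  | accbaacac => ccbaacac => caacac => bacac => babc => bba
  | acaaac => abaac
  | bccabc => bcbbc => bbc
  | bbabaacac => bbabaabc => bbababa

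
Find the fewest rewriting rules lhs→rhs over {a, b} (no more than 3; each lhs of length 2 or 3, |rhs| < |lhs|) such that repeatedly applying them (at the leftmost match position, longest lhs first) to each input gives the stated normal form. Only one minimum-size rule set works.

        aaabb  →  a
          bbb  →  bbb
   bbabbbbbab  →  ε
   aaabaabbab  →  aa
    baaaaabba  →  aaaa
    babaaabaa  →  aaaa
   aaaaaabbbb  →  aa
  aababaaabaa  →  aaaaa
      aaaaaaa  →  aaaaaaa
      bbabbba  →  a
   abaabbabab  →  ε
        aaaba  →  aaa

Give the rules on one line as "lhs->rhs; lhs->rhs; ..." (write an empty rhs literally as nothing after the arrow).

  | aaabb => aab => a
  | bbb
  | bbabbbbbab => babbbbbab => abbbbbab => bbbbab => bbbab => bbab => bab => ab => ε
  | aaabaabbab => aaaabbab => aaabab => aaab => aa

ab->; ba->a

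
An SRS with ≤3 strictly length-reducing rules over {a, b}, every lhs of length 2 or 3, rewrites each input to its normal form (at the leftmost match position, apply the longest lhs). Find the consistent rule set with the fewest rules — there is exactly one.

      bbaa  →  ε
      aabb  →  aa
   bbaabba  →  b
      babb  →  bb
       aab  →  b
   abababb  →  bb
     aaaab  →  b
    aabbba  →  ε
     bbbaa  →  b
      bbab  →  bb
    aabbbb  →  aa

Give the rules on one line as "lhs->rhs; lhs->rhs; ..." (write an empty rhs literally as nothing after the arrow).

ab->b; abb->a; ba->

  | bbaa => ba => ε
  | aabb => aa
  | bbaabba => babba => bba => b
  | babb => bb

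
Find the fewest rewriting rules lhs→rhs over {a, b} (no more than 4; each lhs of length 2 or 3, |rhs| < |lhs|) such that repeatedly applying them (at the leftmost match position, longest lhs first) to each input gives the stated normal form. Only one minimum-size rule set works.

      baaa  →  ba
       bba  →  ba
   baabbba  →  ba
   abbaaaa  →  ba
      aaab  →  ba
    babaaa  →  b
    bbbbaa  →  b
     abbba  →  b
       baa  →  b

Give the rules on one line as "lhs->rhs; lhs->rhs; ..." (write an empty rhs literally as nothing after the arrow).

  | baaa => bba => ba
  | bba => ba
  | baabbba => bbbbba => bbbba => bbba => bba => ba
  | abbaaaa => abaaaa => aaaaa => baaa => bba => ba

aa->b; ab->a; bb->b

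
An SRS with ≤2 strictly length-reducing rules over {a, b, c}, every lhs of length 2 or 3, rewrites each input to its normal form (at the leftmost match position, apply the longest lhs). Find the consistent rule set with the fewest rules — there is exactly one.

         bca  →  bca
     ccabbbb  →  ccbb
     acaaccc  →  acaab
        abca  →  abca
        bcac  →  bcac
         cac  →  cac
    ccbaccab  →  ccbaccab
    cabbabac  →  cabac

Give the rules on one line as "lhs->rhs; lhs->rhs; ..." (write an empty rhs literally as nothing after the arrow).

abb->; ccc->b

  | bca
  | ccabbbb => ccbb
  | acaaccc => acaab
  | abca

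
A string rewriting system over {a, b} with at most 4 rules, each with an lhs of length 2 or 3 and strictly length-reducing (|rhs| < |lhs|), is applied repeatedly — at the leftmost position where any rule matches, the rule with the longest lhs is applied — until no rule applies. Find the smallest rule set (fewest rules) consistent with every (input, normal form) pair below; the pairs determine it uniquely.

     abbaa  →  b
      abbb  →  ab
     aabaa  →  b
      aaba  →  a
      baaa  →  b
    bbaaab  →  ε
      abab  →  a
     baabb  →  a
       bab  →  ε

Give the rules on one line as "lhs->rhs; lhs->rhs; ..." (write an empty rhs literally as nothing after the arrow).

  | abbaa => aaa => ba => b
  | abbb => ab
  | aabaa => bbaa => aa => b
  | aaba => bba => a

aa->b; ba->b; baa->a; bb->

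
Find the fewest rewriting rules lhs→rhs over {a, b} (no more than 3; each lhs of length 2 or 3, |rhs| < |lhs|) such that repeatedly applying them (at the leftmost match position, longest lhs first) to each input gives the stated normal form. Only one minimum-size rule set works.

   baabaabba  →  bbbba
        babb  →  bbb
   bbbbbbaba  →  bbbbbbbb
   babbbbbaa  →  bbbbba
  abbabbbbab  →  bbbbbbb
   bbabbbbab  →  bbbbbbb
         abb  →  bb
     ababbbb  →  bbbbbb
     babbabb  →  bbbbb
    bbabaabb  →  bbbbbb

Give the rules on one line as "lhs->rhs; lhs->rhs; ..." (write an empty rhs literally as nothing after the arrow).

ab->b; aba->bb; baa->a

  | baabaabba => abaabba => bbabba => bbbba
  | babb => bbb
  | bbbbbbaba => bbbbbbbb
  | babbbbbaa => bbbbbbaa => bbbbba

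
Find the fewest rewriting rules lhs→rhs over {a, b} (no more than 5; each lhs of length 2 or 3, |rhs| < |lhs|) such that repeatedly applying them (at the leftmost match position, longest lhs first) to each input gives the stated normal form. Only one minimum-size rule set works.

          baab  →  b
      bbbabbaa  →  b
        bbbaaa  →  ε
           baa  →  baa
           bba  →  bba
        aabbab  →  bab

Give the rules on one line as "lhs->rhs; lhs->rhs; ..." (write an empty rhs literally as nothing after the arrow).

  | baab => b
  | bbbabbaa => abbaa => baaa => b
  | bbbaaa => aaa => ε
  | baa

aaa->; aab->; abb->ba; bbb->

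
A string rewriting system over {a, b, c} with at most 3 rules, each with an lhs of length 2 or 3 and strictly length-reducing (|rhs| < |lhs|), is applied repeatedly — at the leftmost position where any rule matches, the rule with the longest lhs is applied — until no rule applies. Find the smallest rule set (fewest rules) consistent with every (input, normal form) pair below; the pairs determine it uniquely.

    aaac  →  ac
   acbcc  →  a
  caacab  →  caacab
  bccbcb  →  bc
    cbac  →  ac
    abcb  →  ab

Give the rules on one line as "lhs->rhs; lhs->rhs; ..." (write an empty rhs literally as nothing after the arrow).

  | aaac => ac
  | acbcc => acc => a
  | caacab
  | bccbcb => bccb => bc

aaa->a; acc->a; cb->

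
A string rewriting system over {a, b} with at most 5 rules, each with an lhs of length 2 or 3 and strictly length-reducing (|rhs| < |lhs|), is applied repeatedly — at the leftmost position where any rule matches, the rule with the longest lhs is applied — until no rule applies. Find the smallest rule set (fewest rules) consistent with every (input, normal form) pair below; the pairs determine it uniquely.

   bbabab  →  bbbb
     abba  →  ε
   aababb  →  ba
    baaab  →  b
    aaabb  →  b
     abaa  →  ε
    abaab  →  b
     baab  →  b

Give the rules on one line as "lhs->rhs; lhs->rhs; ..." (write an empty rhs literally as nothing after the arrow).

aab->; ab->b; abb->ba; baa->

  | bbabab => bbbab => bbbb
  | abba => baa => ε
  | aababb => abb => ba
  | baaab => ab => b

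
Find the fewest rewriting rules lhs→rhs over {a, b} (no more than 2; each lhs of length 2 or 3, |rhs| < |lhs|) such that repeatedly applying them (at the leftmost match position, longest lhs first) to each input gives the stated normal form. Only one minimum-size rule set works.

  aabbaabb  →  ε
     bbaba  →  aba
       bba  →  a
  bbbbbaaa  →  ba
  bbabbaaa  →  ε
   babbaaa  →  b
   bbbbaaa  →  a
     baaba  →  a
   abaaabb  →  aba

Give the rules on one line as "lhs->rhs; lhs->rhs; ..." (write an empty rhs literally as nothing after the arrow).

aa->; bb->

  | aabbaabb => bbaabb => aabb => bb => ε
  | bbaba => aba
  | bba => a
  | bbbbbaaa => bbbaaa => baaa => ba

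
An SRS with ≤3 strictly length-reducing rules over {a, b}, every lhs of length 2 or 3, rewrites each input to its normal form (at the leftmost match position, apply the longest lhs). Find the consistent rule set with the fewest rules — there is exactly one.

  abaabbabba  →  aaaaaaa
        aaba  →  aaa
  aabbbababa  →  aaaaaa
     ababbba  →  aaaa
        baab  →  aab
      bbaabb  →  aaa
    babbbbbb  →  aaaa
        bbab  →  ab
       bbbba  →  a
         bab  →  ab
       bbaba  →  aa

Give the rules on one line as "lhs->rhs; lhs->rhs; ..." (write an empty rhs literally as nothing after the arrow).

abb->aa; ba->a

  | abaabbabba => aaabbabba => aaaaabba => aaaaaaa
  | aaba => aaa
  | aabbbababa => aaabababa => aaaababa => aaaaaba => aaaaaa
  | ababbba => aabbba => aaaba => aaaa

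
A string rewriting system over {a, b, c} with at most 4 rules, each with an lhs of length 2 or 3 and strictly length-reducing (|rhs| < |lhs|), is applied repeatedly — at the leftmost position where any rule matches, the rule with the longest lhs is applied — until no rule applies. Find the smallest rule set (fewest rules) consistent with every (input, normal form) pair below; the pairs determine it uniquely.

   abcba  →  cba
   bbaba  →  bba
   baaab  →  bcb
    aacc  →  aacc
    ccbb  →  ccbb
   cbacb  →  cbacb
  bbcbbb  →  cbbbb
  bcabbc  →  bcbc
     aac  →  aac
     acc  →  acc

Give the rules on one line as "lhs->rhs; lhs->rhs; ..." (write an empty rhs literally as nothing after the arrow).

  | abcba => cba
  | bbaba => bba
  | baaab => bcb
  | aacc

aaa->c; ab->; bbc->cb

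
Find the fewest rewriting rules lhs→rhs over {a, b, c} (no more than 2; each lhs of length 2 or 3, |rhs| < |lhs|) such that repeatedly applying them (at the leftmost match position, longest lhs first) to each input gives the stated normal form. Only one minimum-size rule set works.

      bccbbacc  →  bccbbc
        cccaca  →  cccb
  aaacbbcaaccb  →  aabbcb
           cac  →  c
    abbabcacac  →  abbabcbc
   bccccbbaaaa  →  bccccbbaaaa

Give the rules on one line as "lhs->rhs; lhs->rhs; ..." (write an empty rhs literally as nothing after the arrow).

ac->; aca->b

  | bccbbacc => bccbbc
  | cccaca => cccb
  | aaacbbcaaccb => aabbcaaccb => aabbcacb => aabbcb
  | cac => c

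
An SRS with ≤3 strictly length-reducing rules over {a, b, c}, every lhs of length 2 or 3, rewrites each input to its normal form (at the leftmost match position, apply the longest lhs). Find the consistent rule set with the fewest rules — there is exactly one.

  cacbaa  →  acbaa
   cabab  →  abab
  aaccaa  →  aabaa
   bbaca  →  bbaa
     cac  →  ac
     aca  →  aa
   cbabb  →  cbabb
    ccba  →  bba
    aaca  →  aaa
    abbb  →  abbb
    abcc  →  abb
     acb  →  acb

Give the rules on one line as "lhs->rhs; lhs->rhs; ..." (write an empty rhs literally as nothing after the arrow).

ca->a; cc->b

  | cacbaa => acbaa
  | cabab => abab
  | aaccaa => aabaa
  | bbaca => bbaa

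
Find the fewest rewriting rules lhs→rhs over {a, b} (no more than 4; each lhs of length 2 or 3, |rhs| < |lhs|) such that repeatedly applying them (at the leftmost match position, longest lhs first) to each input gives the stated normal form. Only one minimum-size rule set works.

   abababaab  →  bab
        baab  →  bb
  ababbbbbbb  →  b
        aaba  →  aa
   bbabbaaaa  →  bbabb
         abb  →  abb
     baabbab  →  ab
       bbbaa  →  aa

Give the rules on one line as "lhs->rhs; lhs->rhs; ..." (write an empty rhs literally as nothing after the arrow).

  | abababaab => babaab => bab
  | baab => bb
  | ababbbbbbb => bbbbbbb => bbbb => b
  | aaba => aa

aab->a; aba->; baa->b; bbb->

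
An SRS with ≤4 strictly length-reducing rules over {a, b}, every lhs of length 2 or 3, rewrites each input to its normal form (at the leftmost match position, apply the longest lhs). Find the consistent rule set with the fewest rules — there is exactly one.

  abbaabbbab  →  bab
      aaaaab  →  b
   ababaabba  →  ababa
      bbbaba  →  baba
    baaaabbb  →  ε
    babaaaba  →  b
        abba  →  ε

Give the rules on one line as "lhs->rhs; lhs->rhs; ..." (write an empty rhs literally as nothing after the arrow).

aa->; aaa->aa; bb->

  | abbaabbbab => aaabbbab => aabbbab => bbbab => bab
  | aaaaab => aaaab => aaab => aab => b
  | ababaabba => ababbba => ababa
  | bbbaba => baba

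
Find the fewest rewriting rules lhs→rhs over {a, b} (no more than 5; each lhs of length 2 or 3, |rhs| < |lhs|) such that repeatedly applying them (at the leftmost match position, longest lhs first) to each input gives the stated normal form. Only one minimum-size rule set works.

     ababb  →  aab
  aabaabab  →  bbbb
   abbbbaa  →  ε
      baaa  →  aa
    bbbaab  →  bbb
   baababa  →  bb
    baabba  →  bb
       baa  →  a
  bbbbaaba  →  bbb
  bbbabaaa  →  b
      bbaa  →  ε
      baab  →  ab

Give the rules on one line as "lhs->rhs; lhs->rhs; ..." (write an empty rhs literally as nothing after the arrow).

  | ababb => abbb => aab
  | aabaabab => aaabab => bbbab => bbbb
  | abbbbaa => aabbaa => aaaaa => bbaa => ba => ε
  | baaa => aa

aaa->bb; abb->aa; ba->; bab->bb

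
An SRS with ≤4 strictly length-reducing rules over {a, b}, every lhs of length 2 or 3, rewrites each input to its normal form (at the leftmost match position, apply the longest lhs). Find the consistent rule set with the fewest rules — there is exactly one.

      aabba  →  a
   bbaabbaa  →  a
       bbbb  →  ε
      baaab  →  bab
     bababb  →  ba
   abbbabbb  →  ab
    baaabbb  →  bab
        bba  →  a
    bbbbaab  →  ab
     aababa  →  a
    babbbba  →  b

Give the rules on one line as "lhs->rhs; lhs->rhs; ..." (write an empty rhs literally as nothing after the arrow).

aa->a; aba->a; baa->b; bb->

  | aabba => abba => aa => a
  | bbaabbaa => aabbaa => abbaa => aaa => aa => a
  | bbbb => bb => ε
  | baaab => bab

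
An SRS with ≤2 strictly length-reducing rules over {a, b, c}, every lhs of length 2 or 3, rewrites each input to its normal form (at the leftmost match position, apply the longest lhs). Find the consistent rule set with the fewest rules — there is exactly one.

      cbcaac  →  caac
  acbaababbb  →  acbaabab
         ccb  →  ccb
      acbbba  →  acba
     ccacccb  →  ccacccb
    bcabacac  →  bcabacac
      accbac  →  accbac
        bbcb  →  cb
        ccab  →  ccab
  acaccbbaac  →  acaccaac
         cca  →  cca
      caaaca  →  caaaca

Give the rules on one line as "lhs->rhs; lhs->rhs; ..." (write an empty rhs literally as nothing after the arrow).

  | cbcaac => caac
  | acbaababbb => acbaabab
  | ccb
  | acbbba => acba

bb->; cbc->c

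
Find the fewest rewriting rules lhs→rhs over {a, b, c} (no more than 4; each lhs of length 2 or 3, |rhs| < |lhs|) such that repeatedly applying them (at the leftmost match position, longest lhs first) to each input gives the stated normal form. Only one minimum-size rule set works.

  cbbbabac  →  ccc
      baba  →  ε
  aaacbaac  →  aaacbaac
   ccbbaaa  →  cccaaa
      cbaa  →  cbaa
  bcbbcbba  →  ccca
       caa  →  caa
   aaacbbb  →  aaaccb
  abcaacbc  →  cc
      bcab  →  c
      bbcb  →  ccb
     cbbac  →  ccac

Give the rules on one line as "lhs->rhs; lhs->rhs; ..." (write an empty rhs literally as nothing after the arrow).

  | cbbbabac => ccbabac => ccbcc => ccc
  | baba => bc => ε
  | aaacbaac
  | ccbbaaa => cccaaa

aba->c; bb->c; bc->; bca->b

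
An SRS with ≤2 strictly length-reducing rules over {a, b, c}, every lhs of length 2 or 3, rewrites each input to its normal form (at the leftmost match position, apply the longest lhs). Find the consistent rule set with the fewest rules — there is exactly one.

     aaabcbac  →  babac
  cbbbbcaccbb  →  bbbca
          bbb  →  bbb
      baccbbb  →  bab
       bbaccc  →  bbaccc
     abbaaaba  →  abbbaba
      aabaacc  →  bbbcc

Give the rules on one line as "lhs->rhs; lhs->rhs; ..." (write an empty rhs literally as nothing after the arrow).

aa->b; cb->

  | aaabcbac => babcbac => babac
  | cbbbbcaccbb => bbbcaccbb => bbbcacb => bbbca
  | bbb
  | baccbbb => bacbb => bab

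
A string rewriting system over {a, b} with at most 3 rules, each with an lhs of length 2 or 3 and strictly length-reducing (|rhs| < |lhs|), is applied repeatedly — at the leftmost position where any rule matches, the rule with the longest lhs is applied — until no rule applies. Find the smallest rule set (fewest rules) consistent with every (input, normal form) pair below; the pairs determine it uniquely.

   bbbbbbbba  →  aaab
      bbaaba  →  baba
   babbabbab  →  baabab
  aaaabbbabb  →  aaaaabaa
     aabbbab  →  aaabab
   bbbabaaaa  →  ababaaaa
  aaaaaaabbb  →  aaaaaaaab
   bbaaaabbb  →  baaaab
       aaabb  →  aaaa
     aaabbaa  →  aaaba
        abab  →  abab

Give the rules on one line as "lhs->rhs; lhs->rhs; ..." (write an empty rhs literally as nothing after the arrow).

  | bbbbbbbba => abbbbbba => aabbbba => aaabba => aaab
  | bbaaba => baba
  | babbabbab => babbbab => baabab
  | aaaabbbabb => aaaaababb => aaaaabaa

bb->a; bba->b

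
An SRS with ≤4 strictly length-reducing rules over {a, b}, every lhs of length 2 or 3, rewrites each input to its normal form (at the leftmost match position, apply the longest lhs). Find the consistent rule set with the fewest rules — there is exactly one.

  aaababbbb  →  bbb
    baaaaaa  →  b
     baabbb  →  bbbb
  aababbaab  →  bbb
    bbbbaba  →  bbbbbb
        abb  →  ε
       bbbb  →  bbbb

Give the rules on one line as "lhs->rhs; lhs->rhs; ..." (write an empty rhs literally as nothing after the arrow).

  | aaababbbb => babbbb => bbb
  | baaaaaa => baaaa => baa => b
  | baabbb => bbbb
  | aababbaab => abbbbaab => bbaab => bbb

aaa->; aba->bb; abb->; baa->b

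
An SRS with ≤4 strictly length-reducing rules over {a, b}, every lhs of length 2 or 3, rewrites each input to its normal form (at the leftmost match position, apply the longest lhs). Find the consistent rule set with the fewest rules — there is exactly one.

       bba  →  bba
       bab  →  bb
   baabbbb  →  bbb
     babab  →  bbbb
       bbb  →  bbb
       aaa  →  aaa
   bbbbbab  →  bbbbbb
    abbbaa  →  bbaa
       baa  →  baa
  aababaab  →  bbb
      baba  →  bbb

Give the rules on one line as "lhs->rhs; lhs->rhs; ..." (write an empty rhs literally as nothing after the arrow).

ab->b; aba->bb; abb->b

  | bba
  | bab => bb
  | baabbbb => babbb => bbb
  | babab => bbbb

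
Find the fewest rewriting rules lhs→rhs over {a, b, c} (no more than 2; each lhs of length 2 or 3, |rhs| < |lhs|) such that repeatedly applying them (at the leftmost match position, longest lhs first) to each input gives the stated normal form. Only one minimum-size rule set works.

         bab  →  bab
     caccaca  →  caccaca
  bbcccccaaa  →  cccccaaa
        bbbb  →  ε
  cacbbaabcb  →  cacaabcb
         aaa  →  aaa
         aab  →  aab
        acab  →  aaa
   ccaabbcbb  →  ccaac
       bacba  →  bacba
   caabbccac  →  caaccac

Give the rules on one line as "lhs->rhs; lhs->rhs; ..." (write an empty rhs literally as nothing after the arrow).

bb->; cab->aa

  | bab
  | caccaca
  | bbcccccaaa => cccccaaa
  | bbbb => bb => ε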